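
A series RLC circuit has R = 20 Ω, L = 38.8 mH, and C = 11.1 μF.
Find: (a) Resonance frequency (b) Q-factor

Step 1 — Resonance condition Im(Z)=0 gives ω₀ = 1/√(LC).
Step 2 — ω₀ = 1/√(0.0388·1.11e-05) = 1524 rad/s.
Step 3 — f₀ = ω₀/(2π) = 242.5 Hz.
Step 4 — Series Q: Q = ω₀L/R = 1524·0.0388/20 = 2.956.

(a) f₀ = 242.5 Hz  (b) Q = 2.956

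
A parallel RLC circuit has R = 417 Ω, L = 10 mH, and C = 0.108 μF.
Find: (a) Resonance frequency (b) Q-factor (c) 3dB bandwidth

Step 1 — Resonance: ω₀ = 1/√(LC) = 1/√(0.01·1.08e-07) = 3.043e+04 rad/s.
Step 2 — f₀ = ω₀/(2π) = 4843 Hz.
Step 3 — Parallel Q: Q = R/(ω₀L) = 417/(3.043e+04·0.01) = 1.37.
Step 4 — Bandwidth: Δω = ω₀/Q = 2.22e+04 rad/s; BW = Δω/(2π) = 3534 Hz.

(a) f₀ = 4843 Hz  (b) Q = 1.37  (c) BW = 3534 Hz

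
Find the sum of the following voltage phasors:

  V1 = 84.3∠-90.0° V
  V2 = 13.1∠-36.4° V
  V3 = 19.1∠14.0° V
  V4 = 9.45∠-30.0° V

Step 1 — Convert each phasor to rectangular form:
  V1 = 84.3·(cos(-90.0°) + j·sin(-90.0°)) = 0 - j84.3 V
  V2 = 13.1·(cos(-36.4°) + j·sin(-36.4°)) = 10.54 - j7.774 V
  V3 = 19.1·(cos(14.0°) + j·sin(14.0°)) = 18.53 + j4.621 V
  V4 = 9.45·(cos(-30.0°) + j·sin(-30.0°)) = 8.184 - j4.725 V
Step 2 — Sum components: V_total = 37.26 - j92.18 V.
Step 3 — Convert to polar: |V_total| = 99.42 V, ∠V_total = -68.0°.

V_total = 99.42∠-68.0° V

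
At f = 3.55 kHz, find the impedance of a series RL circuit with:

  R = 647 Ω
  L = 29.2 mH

Step 1 — Angular frequency: ω = 2π·f = 2π·3550 = 2.231e+04 rad/s.
Step 2 — Component impedances:
  R: Z = R = 647 Ω
  L: Z = jωL = j·2.231e+04·0.0292 = 0 + j651.3 Ω
Step 3 — Series combination: Z_total = R + L = 647 + j651.3 Ω = 918.1∠45.2° Ω.

Z = 647 + j651.3 Ω = 918.1∠45.2° Ω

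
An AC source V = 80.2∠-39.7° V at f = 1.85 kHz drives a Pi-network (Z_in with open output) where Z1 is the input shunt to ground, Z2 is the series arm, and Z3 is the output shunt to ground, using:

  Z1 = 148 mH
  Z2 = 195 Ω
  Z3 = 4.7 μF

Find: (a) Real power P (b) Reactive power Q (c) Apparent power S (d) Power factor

Step 1 — Angular frequency: ω = 2π·f = 2π·1850 = 1.162e+04 rad/s.
Step 2 — Component impedances:
  Z1: Z = jωL = j·1.162e+04·0.148 = 0 + j1720 Ω
  Z2: Z = R = 195 Ω
  Z3: Z = 1/(jωC) = -j/(ω·C) = 0 - j18.3 Ω
Step 3 — With open output, the series arm Z2 and the output shunt Z3 appear in series to ground: Z2 + Z3 = 195 - j18.3 Ω.
Step 4 — Parallel with input shunt Z1: Z_in = Z1 || (Z2 + Z3) = 196.6 + j4.027 Ω = 196.7∠1.2° Ω.
Step 5 — Source phasor: V = 80.2∠-39.7° V = 61.71 - j51.23 V.
Step 6 — Current: I = V / Z = 0.3083 - j0.2668 A = 0.4078∠-40.9° A.
Step 7 — Complex power: S = V·I* = 32.7 + j0.6697 VA.
Step 8 — Real power: P = Re(S) = 32.7 W.
Step 9 — Reactive power: Q = Im(S) = 0.6697 VAR.
Step 10 — Apparent power: |S| = 32.7 VA.
Step 11 — Power factor: PF = P/|S| = 0.9998 (lagging).

(a) P = 32.7 W  (b) Q = 0.6697 VAR  (c) S = 32.7 VA  (d) PF = 0.9998 (lagging)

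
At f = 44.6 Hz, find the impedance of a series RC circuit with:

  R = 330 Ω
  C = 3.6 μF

Step 1 — Angular frequency: ω = 2π·f = 2π·44.6 = 280.2 rad/s.
Step 2 — Component impedances:
  R: Z = R = 330 Ω
  C: Z = 1/(jωC) = -j/(ω·C) = 0 - j991.2 Ω
Step 3 — Series combination: Z_total = R + C = 330 - j991.2 Ω = 1045∠-71.6° Ω.

Z = 330 - j991.2 Ω = 1045∠-71.6° Ω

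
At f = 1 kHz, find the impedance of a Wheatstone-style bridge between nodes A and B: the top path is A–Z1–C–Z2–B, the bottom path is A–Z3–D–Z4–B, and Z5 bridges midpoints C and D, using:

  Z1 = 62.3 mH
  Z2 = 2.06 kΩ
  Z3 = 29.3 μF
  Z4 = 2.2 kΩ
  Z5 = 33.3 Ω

Step 1 — Angular frequency: ω = 2π·f = 2π·1000 = 6283 rad/s.
Step 2 — Component impedances:
  Z1: Z = jωL = j·6283·0.0623 = 0 + j391.4 Ω
  Z2: Z = R = 2060 Ω
  Z3: Z = 1/(jωC) = -j/(ω·C) = 0 - j5.432 Ω
  Z4: Z = R = 2200 Ω
  Z5: Z = R = 33.3 Ω
Step 3 — Bridge requires nodal analysis (the Z5 bridge couples midpoints C and D, so the two paths cannot be reduced to a simple series/parallel combination). Setting node B to ground and injecting 1 A at node A, the 3-node admittance system at A, C, D solves to V_A = Z_AB = 1073 - j4.718 Ω = 1073∠-0.3° Ω.

Z = 1073 - j4.718 Ω = 1073∠-0.3° Ω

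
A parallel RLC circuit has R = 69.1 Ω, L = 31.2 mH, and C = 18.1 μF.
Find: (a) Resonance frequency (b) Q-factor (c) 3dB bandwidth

Step 1 — Resonance: ω₀ = 1/√(LC) = 1/√(0.0312·1.81e-05) = 1331 rad/s.
Step 2 — f₀ = ω₀/(2π) = 211.8 Hz.
Step 3 — Parallel Q: Q = R/(ω₀L) = 69.1/(1331·0.0312) = 1.664.
Step 4 — Bandwidth: Δω = ω₀/Q = 799.5 rad/s; BW = Δω/(2π) = 127.3 Hz.

(a) f₀ = 211.8 Hz  (b) Q = 1.664  (c) BW = 127.3 Hz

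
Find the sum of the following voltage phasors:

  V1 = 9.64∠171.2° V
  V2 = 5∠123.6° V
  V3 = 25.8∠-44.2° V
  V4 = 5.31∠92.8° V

Step 1 — Convert each phasor to rectangular form:
  V1 = 9.64·(cos(171.2°) + j·sin(171.2°)) = -9.527 + j1.475 V
  V2 = 5·(cos(123.6°) + j·sin(123.6°)) = -2.767 + j4.165 V
  V3 = 25.8·(cos(-44.2°) + j·sin(-44.2°)) = 18.5 - j17.99 V
  V4 = 5.31·(cos(92.8°) + j·sin(92.8°)) = -0.2594 + j5.304 V
Step 2 — Sum components: V_total = 5.943 - j7.044 V.
Step 3 — Convert to polar: |V_total| = 9.216 V, ∠V_total = -49.8°.

V_total = 9.216∠-49.8° V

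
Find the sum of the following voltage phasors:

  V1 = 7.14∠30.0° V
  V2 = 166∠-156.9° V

Step 1 — Convert each phasor to rectangular form:
  V1 = 7.14·(cos(30.0°) + j·sin(30.0°)) = 6.183 + j3.57 V
  V2 = 166·(cos(-156.9°) + j·sin(-156.9°)) = -152.7 - j65.13 V
Step 2 — Sum components: V_total = -146.5 - j61.56 V.
Step 3 — Convert to polar: |V_total| = 158.9 V, ∠V_total = -157.2°.

V_total = 158.9∠-157.2° V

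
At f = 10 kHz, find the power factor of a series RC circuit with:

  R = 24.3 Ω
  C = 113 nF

Step 1 — Angular frequency: ω = 2π·f = 2π·1e+04 = 6.283e+04 rad/s.
Step 2 — Component impedances:
  R: Z = R = 24.3 Ω
  C: Z = 1/(jωC) = -j/(ω·C) = 0 - j140.8 Ω
Step 3 — Series combination: Z_total = R + C = 24.3 - j140.8 Ω = 142.9∠-80.2° Ω.
Step 4 — Power factor: PF = cos(φ) = Re(Z)/|Z| = 24.3/142.9 = 0.17.
Step 5 — Type: Im(Z) = -140.8 ⇒ leading (phase φ = -80.2°).

PF = 0.17 (leading, φ = -80.2°)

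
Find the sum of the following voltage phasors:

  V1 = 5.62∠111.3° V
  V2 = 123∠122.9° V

Step 1 — Convert each phasor to rectangular form:
  V1 = 5.62·(cos(111.3°) + j·sin(111.3°)) = -2.041 + j5.236 V
  V2 = 123·(cos(122.9°) + j·sin(122.9°)) = -66.81 + j103.3 V
Step 2 — Sum components: V_total = -68.85 + j108.5 V.
Step 3 — Convert to polar: |V_total| = 128.5 V, ∠V_total = 122.4°.

V_total = 128.5∠122.4° V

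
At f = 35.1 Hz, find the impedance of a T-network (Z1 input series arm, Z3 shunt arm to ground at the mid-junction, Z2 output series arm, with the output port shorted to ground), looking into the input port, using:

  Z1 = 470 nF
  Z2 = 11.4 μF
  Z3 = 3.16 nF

Step 1 — Angular frequency: ω = 2π·f = 2π·35.1 = 220.5 rad/s.
Step 2 — Component impedances:
  Z1: Z = 1/(jωC) = -j/(ω·C) = 0 - j9648 Ω
  Z2: Z = 1/(jωC) = -j/(ω·C) = 0 - j397.7 Ω
  Z3: Z = 1/(jωC) = -j/(ω·C) = 0 - j1.435e+06 Ω
Step 3 — With the output port shorted to ground, the output series arm Z2 runs from the junction to ground; the shunt arm Z3 also runs from the junction to ground. They appear in parallel: Z3 || Z2 = 0 - j397.6 Ω.
Step 4 — Series with input arm Z1: Z_in = Z1 + (Z3 || Z2) = 0 - j1.005e+04 Ω = 1.005e+04∠-90.0° Ω.

Z = 0 - j1.005e+04 Ω = 1.005e+04∠-90.0° Ω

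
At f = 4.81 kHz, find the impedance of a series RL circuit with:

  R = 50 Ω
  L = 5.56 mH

Step 1 — Angular frequency: ω = 2π·f = 2π·4810 = 3.022e+04 rad/s.
Step 2 — Component impedances:
  R: Z = R = 50 Ω
  L: Z = jωL = j·3.022e+04·0.00556 = 0 + j168 Ω
Step 3 — Series combination: Z_total = R + L = 50 + j168 Ω = 175.3∠73.4° Ω.

Z = 50 + j168 Ω = 175.3∠73.4° Ω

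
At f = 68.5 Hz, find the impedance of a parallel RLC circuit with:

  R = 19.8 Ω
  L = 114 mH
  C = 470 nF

Step 1 — Angular frequency: ω = 2π·f = 2π·68.5 = 430.4 rad/s.
Step 2 — Component impedances:
  R: Z = R = 19.8 Ω
  L: Z = jωL = j·430.4·0.114 = 0 + j49.07 Ω
  C: Z = 1/(jωC) = -j/(ω·C) = 0 - j4943 Ω
Step 3 — Parallel combination: 1/Z_total = 1/R + 1/L + 1/C; Z_total = 17.07 + j6.822 Ω = 18.39∠21.8° Ω.

Z = 17.07 + j6.822 Ω = 18.39∠21.8° Ω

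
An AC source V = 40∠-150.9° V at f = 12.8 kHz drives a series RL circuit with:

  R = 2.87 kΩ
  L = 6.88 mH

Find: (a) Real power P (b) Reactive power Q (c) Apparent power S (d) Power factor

Step 1 — Angular frequency: ω = 2π·f = 2π·1.28e+04 = 8.042e+04 rad/s.
Step 2 — Component impedances:
  R: Z = R = 2870 Ω
  L: Z = jωL = j·8.042e+04·0.00688 = 0 + j553.3 Ω
Step 3 — Series combination: Z_total = R + L = 2870 + j553.3 Ω = 2923∠10.9° Ω.
Step 4 — Source phasor: V = 40∠-150.9° V = -34.95 - j19.45 V.
Step 5 — Current: I = V / Z = -0.013 - j0.004272 A = 0.01369∠-161.8° A.
Step 6 — Complex power: S = V·I* = 0.5375 + j0.1036 VA.
Step 7 — Real power: P = Re(S) = 0.5375 W.
Step 8 — Reactive power: Q = Im(S) = 0.1036 VAR.
Step 9 — Apparent power: |S| = 0.5474 VA.
Step 10 — Power factor: PF = P/|S| = 0.9819 (lagging).

(a) P = 0.5375 W  (b) Q = 0.1036 VAR  (c) S = 0.5474 VA  (d) PF = 0.9819 (lagging)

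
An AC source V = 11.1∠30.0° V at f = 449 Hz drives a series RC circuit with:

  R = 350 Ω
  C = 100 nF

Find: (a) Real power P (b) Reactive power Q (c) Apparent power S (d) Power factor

Step 1 — Angular frequency: ω = 2π·f = 2π·449 = 2821 rad/s.
Step 2 — Component impedances:
  R: Z = R = 350 Ω
  C: Z = 1/(jωC) = -j/(ω·C) = 0 - j3545 Ω
Step 3 — Series combination: Z_total = R + C = 350 - j3545 Ω = 3562∠-84.4° Ω.
Step 4 — Source phasor: V = 11.1∠30.0° V = 9.613 + j5.55 V.
Step 5 — Current: I = V / Z = -0.001285 + j0.002839 A = 0.003116∠114.4° A.
Step 6 — Complex power: S = V·I* = 0.003399 - j0.03442 VA.
Step 7 — Real power: P = Re(S) = 0.003399 W.
Step 8 — Reactive power: Q = Im(S) = -0.03442 VAR.
Step 9 — Apparent power: |S| = 0.03459 VA.
Step 10 — Power factor: PF = P/|S| = 0.09826 (leading).

(a) P = 0.003399 W  (b) Q = -0.03442 VAR  (c) S = 0.03459 VA  (d) PF = 0.09826 (leading)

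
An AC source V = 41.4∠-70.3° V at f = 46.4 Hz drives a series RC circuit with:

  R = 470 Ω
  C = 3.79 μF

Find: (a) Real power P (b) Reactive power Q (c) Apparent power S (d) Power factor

Step 1 — Angular frequency: ω = 2π·f = 2π·46.4 = 291.5 rad/s.
Step 2 — Component impedances:
  R: Z = R = 470 Ω
  C: Z = 1/(jωC) = -j/(ω·C) = 0 - j905 Ω
Step 3 — Series combination: Z_total = R + C = 470 - j905 Ω = 1020∠-62.6° Ω.
Step 4 — Source phasor: V = 41.4∠-70.3° V = 13.96 - j38.98 V.
Step 5 — Current: I = V / Z = 0.04023 - j0.00547 A = 0.0406∠-7.7° A.
Step 6 — Complex power: S = V·I* = 0.7746 - j1.492 VA.
Step 7 — Real power: P = Re(S) = 0.7746 W.
Step 8 — Reactive power: Q = Im(S) = -1.492 VAR.
Step 9 — Apparent power: |S| = 1.681 VA.
Step 10 — Power factor: PF = P/|S| = 0.4609 (leading).

(a) P = 0.7746 W  (b) Q = -1.492 VAR  (c) S = 1.681 VA  (d) PF = 0.4609 (leading)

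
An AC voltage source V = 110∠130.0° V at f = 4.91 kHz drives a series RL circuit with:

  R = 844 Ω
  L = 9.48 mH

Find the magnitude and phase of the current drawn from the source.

Step 1 — Angular frequency: ω = 2π·f = 2π·4910 = 3.085e+04 rad/s.
Step 2 — Component impedances:
  R: Z = R = 844 Ω
  L: Z = jωL = j·3.085e+04·0.00948 = 0 + j292.5 Ω
Step 3 — Series combination: Z_total = R + L = 844 + j292.5 Ω = 893.2∠19.1° Ω.
Step 4 — Source phasor: V = 110∠130.0° V = -70.71 + j84.26 V.
Step 5 — Ohm's law: I = V / Z_total = (-70.71 + j84.26) / (844 + j292.5) = -0.04391 + j0.1151 A.
Step 6 — Convert to polar: |I| = 0.1231 A, ∠I = 110.9°.

I = 0.1231∠110.9° A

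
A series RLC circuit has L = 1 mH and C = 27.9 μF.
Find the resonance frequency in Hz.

Step 1 — Resonance condition Im(Z)=0 gives ω₀ = 1/√(LC).
Step 2 — ω₀ = 1/√(0.001·2.79e-05) = 5987 rad/s.
Step 3 — f₀ = ω₀/(2π) = 952.8 Hz.

f₀ = 952.8 Hz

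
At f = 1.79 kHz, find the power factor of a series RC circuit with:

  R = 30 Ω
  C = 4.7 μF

Step 1 — Angular frequency: ω = 2π·f = 2π·1790 = 1.125e+04 rad/s.
Step 2 — Component impedances:
  R: Z = R = 30 Ω
  C: Z = 1/(jωC) = -j/(ω·C) = 0 - j18.92 Ω
Step 3 — Series combination: Z_total = R + C = 30 - j18.92 Ω = 35.47∠-32.2° Ω.
Step 4 — Power factor: PF = cos(φ) = Re(Z)/|Z| = 30/35.467 = 0.8459.
Step 5 — Type: Im(Z) = -18.92 ⇒ leading (phase φ = -32.2°).

PF = 0.8459 (leading, φ = -32.2°)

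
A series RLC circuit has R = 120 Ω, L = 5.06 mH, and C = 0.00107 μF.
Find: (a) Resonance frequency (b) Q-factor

Step 1 — Resonance condition Im(Z)=0 gives ω₀ = 1/√(LC).
Step 2 — ω₀ = 1/√(0.00506·1.07e-09) = 4.298e+05 rad/s.
Step 3 — f₀ = ω₀/(2π) = 6.84e+04 Hz.
Step 4 — Series Q: Q = ω₀L/R = 4.298e+05·0.00506/120 = 18.12.

(a) f₀ = 6.84e+04 Hz  (b) Q = 18.12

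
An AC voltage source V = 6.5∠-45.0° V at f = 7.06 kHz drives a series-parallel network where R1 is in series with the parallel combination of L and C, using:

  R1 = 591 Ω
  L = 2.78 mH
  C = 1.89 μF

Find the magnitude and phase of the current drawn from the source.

Step 1 — Angular frequency: ω = 2π·f = 2π·7060 = 4.436e+04 rad/s.
Step 2 — Component impedances:
  R1: Z = R = 591 Ω
  L: Z = jωL = j·4.436e+04·0.00278 = 0 + j123.3 Ω
  C: Z = 1/(jωC) = -j/(ω·C) = 0 - j11.93 Ω
Step 3 — Parallel branch: L || C = 1/(1/L + 1/C) = 0 - j13.2 Ω.
Step 4 — Series with R1: Z_total = R1 + (L || C) = 591 - j13.2 Ω = 591.1∠-1.3° Ω.
Step 5 — Source phasor: V = 6.5∠-45.0° V = 4.596 - j4.596 V.
Step 6 — Ohm's law: I = V / Z_total = (4.596 - j4.596) / (591 - j13.2) = 0.007947 - j0.007599 A.
Step 7 — Convert to polar: |I| = 0.011 A, ∠I = -43.7°.

I = 0.011∠-43.7° A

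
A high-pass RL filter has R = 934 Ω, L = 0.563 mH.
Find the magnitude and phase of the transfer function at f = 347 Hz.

Step 1 — Angular frequency: ω = 2π·347 = 2180 rad/s.
Step 2 — Transfer function: H(jω) = jωL/(R + jωL).
Step 3 — Numerator jωL = j·1.227; denominator R + jωL = 934 + j1.227.
Step 4 — H = 1.727e-06 + j0.001314.
Step 5 — Magnitude: |H| = 0.001314 (-57.6 dB); phase: φ = 89.9°.

|H| = 0.001314 (-57.6 dB), φ = 89.9°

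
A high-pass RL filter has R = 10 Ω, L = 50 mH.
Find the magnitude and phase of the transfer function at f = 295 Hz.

Step 1 — Angular frequency: ω = 2π·295 = 1854 rad/s.
Step 2 — Transfer function: H(jω) = jωL/(R + jωL).
Step 3 — Numerator jωL = j·92.68; denominator R + jωL = 10 + j92.68.
Step 4 — H = 0.9885 + j0.1067.
Step 5 — Magnitude: |H| = 0.9942 (-0.1 dB); phase: φ = 6.2°.

|H| = 0.9942 (-0.1 dB), φ = 6.2°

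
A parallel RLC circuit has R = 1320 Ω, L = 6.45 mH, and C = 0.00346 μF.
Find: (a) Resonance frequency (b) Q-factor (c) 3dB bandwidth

Step 1 — Resonance: ω₀ = 1/√(LC) = 1/√(0.00645·3.46e-09) = 2.117e+05 rad/s.
Step 2 — f₀ = ω₀/(2π) = 3.369e+04 Hz.
Step 3 — Parallel Q: Q = R/(ω₀L) = 1320/(2.117e+05·0.00645) = 0.9668.
Step 4 — Bandwidth: Δω = ω₀/Q = 2.19e+05 rad/s; BW = Δω/(2π) = 3.485e+04 Hz.

(a) f₀ = 3.369e+04 Hz  (b) Q = 0.9668  (c) BW = 3.485e+04 Hz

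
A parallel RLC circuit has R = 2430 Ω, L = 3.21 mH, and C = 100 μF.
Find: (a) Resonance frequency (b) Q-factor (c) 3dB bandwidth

Step 1 — Resonance: ω₀ = 1/√(LC) = 1/√(0.00321·0.0001) = 1765 rad/s.
Step 2 — f₀ = ω₀/(2π) = 280.9 Hz.
Step 3 — Parallel Q: Q = R/(ω₀L) = 2430/(1765·0.00321) = 428.9.
Step 4 — Bandwidth: Δω = ω₀/Q = 4.115 rad/s; BW = Δω/(2π) = 0.655 Hz.

(a) f₀ = 280.9 Hz  (b) Q = 428.9  (c) BW = 0.655 Hz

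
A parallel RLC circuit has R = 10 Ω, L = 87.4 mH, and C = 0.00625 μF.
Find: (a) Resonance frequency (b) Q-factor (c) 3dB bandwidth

Step 1 — Resonance: ω₀ = 1/√(LC) = 1/√(0.0874·6.25e-09) = 4.279e+04 rad/s.
Step 2 — f₀ = ω₀/(2π) = 6810 Hz.
Step 3 — Parallel Q: Q = R/(ω₀L) = 10/(4.279e+04·0.0874) = 0.002674.
Step 4 — Bandwidth: Δω = ω₀/Q = 1.6e+07 rad/s; BW = Δω/(2π) = 2.546e+06 Hz.

(a) f₀ = 6810 Hz  (b) Q = 0.002674  (c) BW = 2.546e+06 Hz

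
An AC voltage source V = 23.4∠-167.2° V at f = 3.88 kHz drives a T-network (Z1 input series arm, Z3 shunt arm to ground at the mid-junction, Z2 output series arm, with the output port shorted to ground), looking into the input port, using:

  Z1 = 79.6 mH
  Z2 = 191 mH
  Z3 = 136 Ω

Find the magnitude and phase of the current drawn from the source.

Step 1 — Angular frequency: ω = 2π·f = 2π·3880 = 2.438e+04 rad/s.
Step 2 — Component impedances:
  Z1: Z = jωL = j·2.438e+04·0.0796 = 0 + j1941 Ω
  Z2: Z = jωL = j·2.438e+04·0.191 = 0 + j4656 Ω
  Z3: Z = R = 136 Ω
Step 3 — With the output port shorted to ground, the output series arm Z2 runs from the junction to ground; the shunt arm Z3 also runs from the junction to ground. They appear in parallel: Z3 || Z2 = 135.9 + j3.969 Ω.
Step 4 — Series with input arm Z1: Z_in = Z1 + (Z3 || Z2) = 135.9 + j1945 Ω = 1949∠86.0° Ω.
Step 5 — Source phasor: V = 23.4∠-167.2° V = -22.82 - j5.184 V.
Step 6 — Ohm's law: I = V / Z_total = (-22.82 - j5.184) / (135.9 + j1945) = -0.003469 + j0.01149 A.
Step 7 — Convert to polar: |I| = 0.012 A, ∠I = 106.8°.

I = 0.012∠106.8° A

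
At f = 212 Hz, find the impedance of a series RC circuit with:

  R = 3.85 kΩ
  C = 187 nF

Step 1 — Angular frequency: ω = 2π·f = 2π·212 = 1332 rad/s.
Step 2 — Component impedances:
  R: Z = R = 3850 Ω
  C: Z = 1/(jωC) = -j/(ω·C) = 0 - j4015 Ω
Step 3 — Series combination: Z_total = R + C = 3850 - j4015 Ω = 5562∠-46.2° Ω.

Z = 3850 - j4015 Ω = 5562∠-46.2° Ω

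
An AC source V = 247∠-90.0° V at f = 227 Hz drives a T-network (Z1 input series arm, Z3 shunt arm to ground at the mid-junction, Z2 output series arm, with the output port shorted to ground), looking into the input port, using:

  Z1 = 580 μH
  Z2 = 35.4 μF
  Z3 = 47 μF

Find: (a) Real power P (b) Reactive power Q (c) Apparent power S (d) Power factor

Step 1 — Angular frequency: ω = 2π·f = 2π·227 = 1426 rad/s.
Step 2 — Component impedances:
  Z1: Z = jωL = j·1426·0.00058 = 0 + j0.8272 Ω
  Z2: Z = 1/(jωC) = -j/(ω·C) = 0 - j19.81 Ω
  Z3: Z = 1/(jωC) = -j/(ω·C) = 0 - j14.92 Ω
Step 3 — With the output port shorted to ground, the output series arm Z2 runs from the junction to ground; the shunt arm Z3 also runs from the junction to ground. They appear in parallel: Z3 || Z2 = 0 - j8.509 Ω.
Step 4 — Series with input arm Z1: Z_in = Z1 + (Z3 || Z2) = 0 - j7.682 Ω = 7.682∠-90.0° Ω.
Step 5 — Source phasor: V = 247∠-90.0° V = 0 - j247 V.
Step 6 — Current: I = V / Z = 32.16 A = 32.16∠0.0° A.
Step 7 — Complex power: S = V·I* = 0 - j7942 VA.
Step 8 — Real power: P = Re(S) = 0 W.
Step 9 — Reactive power: Q = Im(S) = -7942 VAR.
Step 10 — Apparent power: |S| = 7942 VA.
Step 11 — Power factor: PF = P/|S| = 0 (leading).

(a) P = 0 W  (b) Q = -7942 VAR  (c) S = 7942 VA  (d) PF = 0 (leading)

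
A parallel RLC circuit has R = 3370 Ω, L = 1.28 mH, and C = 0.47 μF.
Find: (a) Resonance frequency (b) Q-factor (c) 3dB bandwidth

Step 1 — Resonance: ω₀ = 1/√(LC) = 1/√(0.00128·4.7e-07) = 4.077e+04 rad/s.
Step 2 — f₀ = ω₀/(2π) = 6489 Hz.
Step 3 — Parallel Q: Q = R/(ω₀L) = 3370/(4.077e+04·0.00128) = 64.58.
Step 4 — Bandwidth: Δω = ω₀/Q = 631.4 rad/s; BW = Δω/(2π) = 100.5 Hz.

(a) f₀ = 6489 Hz  (b) Q = 64.58  (c) BW = 100.5 Hz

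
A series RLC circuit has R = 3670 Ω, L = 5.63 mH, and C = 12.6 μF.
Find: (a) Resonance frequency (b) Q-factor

Step 1 — Resonance condition Im(Z)=0 gives ω₀ = 1/√(LC).
Step 2 — ω₀ = 1/√(0.00563·1.26e-05) = 3755 rad/s.
Step 3 — f₀ = ω₀/(2π) = 597.6 Hz.
Step 4 — Series Q: Q = ω₀L/R = 3755·0.00563/3670 = 0.00576.

(a) f₀ = 597.6 Hz  (b) Q = 0.00576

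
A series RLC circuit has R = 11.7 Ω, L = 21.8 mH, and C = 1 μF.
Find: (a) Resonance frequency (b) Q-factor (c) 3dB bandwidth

Step 1 — Resonance: ω₀ = 1/√(LC) = 1/√(0.0218·1e-06) = 6773 rad/s.
Step 2 — f₀ = ω₀/(2π) = 1078 Hz.
Step 3 — Series Q: Q = ω₀L/R = 6773·0.0218/11.7 = 12.62.
Step 4 — Bandwidth: Δω = ω₀/Q = 536.7 rad/s; BW = Δω/(2π) = 85.42 Hz.

(a) f₀ = 1078 Hz  (b) Q = 12.62  (c) BW = 85.42 Hz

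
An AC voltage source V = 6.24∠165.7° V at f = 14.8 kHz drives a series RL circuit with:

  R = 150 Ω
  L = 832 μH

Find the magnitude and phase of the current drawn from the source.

Step 1 — Angular frequency: ω = 2π·f = 2π·1.48e+04 = 9.299e+04 rad/s.
Step 2 — Component impedances:
  R: Z = R = 150 Ω
  L: Z = jωL = j·9.299e+04·0.000832 = 0 + j77.37 Ω
Step 3 — Series combination: Z_total = R + L = 150 + j77.37 Ω = 168.8∠27.3° Ω.
Step 4 — Source phasor: V = 6.24∠165.7° V = -6.047 + j1.541 V.
Step 5 — Ohm's law: I = V / Z_total = (-6.047 + j1.541) / (150 + j77.37) = -0.02765 + j0.02454 A.
Step 6 — Convert to polar: |I| = 0.03697 A, ∠I = 138.4°.

I = 0.03697∠138.4° A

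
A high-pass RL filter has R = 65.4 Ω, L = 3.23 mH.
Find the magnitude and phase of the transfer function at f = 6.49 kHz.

Step 1 — Angular frequency: ω = 2π·6490 = 4.078e+04 rad/s.
Step 2 — Transfer function: H(jω) = jωL/(R + jωL).
Step 3 — Numerator jωL = j·131.7; denominator R + jωL = 65.4 + j131.7.
Step 4 — H = 0.8022 + j0.3983.
Step 5 — Magnitude: |H| = 0.8957 (-1.0 dB); phase: φ = 26.4°.

|H| = 0.8957 (-1.0 dB), φ = 26.4°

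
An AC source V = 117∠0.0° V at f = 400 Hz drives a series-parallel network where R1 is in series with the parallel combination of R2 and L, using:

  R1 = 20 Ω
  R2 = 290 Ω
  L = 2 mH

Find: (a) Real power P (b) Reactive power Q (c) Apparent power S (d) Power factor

Step 1 — Angular frequency: ω = 2π·f = 2π·400 = 2513 rad/s.
Step 2 — Component impedances:
  R1: Z = R = 20 Ω
  R2: Z = R = 290 Ω
  L: Z = jωL = j·2513·0.002 = 0 + j5.027 Ω
Step 3 — Parallel branch: R2 || L = 1/(1/R2 + 1/L) = 0.0871 + j5.025 Ω.
Step 4 — Series with R1: Z_total = R1 + (R2 || L) = 20.09 + j5.025 Ω = 20.71∠14.0° Ω.
Step 5 — Source phasor: V = 117∠0.0° V = 117 V.
Step 6 — Current: I = V / Z = 5.482 - j1.371 A = 5.651∠-14.0° A.
Step 7 — Complex power: S = V·I* = 641.3 + j160.4 VA.
Step 8 — Real power: P = Re(S) = 641.3 W.
Step 9 — Reactive power: Q = Im(S) = 160.4 VAR.
Step 10 — Apparent power: |S| = 661.1 VA.
Step 11 — Power factor: PF = P/|S| = 0.9701 (lagging).

(a) P = 641.3 W  (b) Q = 160.4 VAR  (c) S = 661.1 VA  (d) PF = 0.9701 (lagging)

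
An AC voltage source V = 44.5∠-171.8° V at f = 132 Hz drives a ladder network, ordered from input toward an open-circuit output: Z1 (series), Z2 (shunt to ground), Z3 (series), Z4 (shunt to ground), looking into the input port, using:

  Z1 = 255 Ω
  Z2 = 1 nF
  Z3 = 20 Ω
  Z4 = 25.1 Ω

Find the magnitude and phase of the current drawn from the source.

Step 1 — Angular frequency: ω = 2π·f = 2π·132 = 829.4 rad/s.
Step 2 — Component impedances:
  Z1: Z = R = 255 Ω
  Z2: Z = 1/(jωC) = -j/(ω·C) = 0 - j1.206e+06 Ω
  Z3: Z = R = 20 Ω
  Z4: Z = R = 25.1 Ω
Step 3 — Ladder network (open output): work backward from the far end, alternating series and parallel combinations. Z_in = 300.1 - j0.001687 Ω = 300.1∠-0.0° Ω.
Step 4 — Source phasor: V = 44.5∠-171.8° V = -44.05 - j6.347 V.
Step 5 — Ohm's law: I = V / Z_total = (-44.05 - j6.347) / (300.1 - j0.001687) = -0.1468 - j0.02115 A.
Step 6 — Convert to polar: |I| = 0.1483 A, ∠I = -171.8°.

I = 0.1483∠-171.8° A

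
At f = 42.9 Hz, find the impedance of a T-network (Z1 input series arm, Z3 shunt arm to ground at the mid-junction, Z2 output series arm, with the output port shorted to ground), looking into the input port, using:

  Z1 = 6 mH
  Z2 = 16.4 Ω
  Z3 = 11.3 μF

Step 1 — Angular frequency: ω = 2π·f = 2π·42.9 = 269.5 rad/s.
Step 2 — Component impedances:
  Z1: Z = jωL = j·269.5·0.006 = 0 + j1.617 Ω
  Z2: Z = R = 16.4 Ω
  Z3: Z = 1/(jωC) = -j/(ω·C) = 0 - j328.3 Ω
Step 3 — With the output port shorted to ground, the output series arm Z2 runs from the junction to ground; the shunt arm Z3 also runs from the junction to ground. They appear in parallel: Z3 || Z2 = 16.36 - j0.8172 Ω.
Step 4 — Series with input arm Z1: Z_in = Z1 + (Z3 || Z2) = 16.36 + j0.8001 Ω = 16.38∠2.8° Ω.

Z = 16.36 + j0.8001 Ω = 16.38∠2.8° Ω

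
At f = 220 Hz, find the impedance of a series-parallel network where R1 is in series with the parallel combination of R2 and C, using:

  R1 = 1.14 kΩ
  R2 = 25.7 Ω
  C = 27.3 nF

Step 1 — Angular frequency: ω = 2π·f = 2π·220 = 1382 rad/s.
Step 2 — Component impedances:
  R1: Z = R = 1140 Ω
  R2: Z = R = 25.7 Ω
  C: Z = 1/(jωC) = -j/(ω·C) = 0 - j2.65e+04 Ω
Step 3 — Parallel branch: R2 || C = 1/(1/R2 + 1/C) = 25.7 - j0.02492 Ω.
Step 4 — Series with R1: Z_total = R1 + (R2 || C) = 1166 - j0.02492 Ω = 1166∠-0.0° Ω.

Z = 1166 - j0.02492 Ω = 1166∠-0.0° Ω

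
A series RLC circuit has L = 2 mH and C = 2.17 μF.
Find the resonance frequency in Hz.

Step 1 — Resonance condition Im(Z)=0 gives ω₀ = 1/√(LC).
Step 2 — ω₀ = 1/√(0.002·2.17e-06) = 1.518e+04 rad/s.
Step 3 — f₀ = ω₀/(2π) = 2416 Hz.

f₀ = 2416 Hz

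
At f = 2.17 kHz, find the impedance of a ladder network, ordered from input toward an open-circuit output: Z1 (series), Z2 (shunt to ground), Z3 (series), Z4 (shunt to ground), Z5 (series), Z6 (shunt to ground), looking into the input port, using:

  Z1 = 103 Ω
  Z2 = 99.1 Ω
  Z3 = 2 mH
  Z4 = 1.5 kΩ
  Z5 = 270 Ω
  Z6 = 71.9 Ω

Step 1 — Angular frequency: ω = 2π·f = 2π·2170 = 1.363e+04 rad/s.
Step 2 — Component impedances:
  Z1: Z = R = 103 Ω
  Z2: Z = R = 99.1 Ω
  Z3: Z = jωL = j·1.363e+04·0.002 = 0 + j27.27 Ω
  Z4: Z = R = 1500 Ω
  Z5: Z = R = 270 Ω
  Z6: Z = R = 71.9 Ω
Step 3 — Ladder network (open output): work backward from the far end, alternating series and parallel combinations. Z_in = 176.2 + j1.869 Ω = 176.2∠0.6° Ω.

Z = 176.2 + j1.869 Ω = 176.2∠0.6° Ω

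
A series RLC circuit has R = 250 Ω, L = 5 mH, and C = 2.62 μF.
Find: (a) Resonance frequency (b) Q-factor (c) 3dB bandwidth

Step 1 — Resonance condition Im(Z)=0 gives ω₀ = 1/√(LC).
Step 2 — ω₀ = 1/√(0.005·2.62e-06) = 8737 rad/s.
Step 3 — f₀ = ω₀/(2π) = 1391 Hz.
Step 4 — Series Q: Q = ω₀L/R = 8737·0.005/250 = 0.1747.
Step 5 — 3dB bandwidth: Δω = ω₀/Q = 5e+04 rad/s; BW = Δω/(2π) = 7958 Hz.

(a) f₀ = 1391 Hz  (b) Q = 0.1747  (c) BW = 7958 Hz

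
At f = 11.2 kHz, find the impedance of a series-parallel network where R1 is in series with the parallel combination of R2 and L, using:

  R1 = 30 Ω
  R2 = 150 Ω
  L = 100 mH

Step 1 — Angular frequency: ω = 2π·f = 2π·1.12e+04 = 7.037e+04 rad/s.
Step 2 — Component impedances:
  R1: Z = R = 30 Ω
  R2: Z = R = 150 Ω
  L: Z = jωL = j·7.037e+04·0.1 = 0 + j7037 Ω
Step 3 — Parallel branch: R2 || L = 1/(1/R2 + 1/L) = 149.9 + j3.196 Ω.
Step 4 — Series with R1: Z_total = R1 + (R2 || L) = 179.9 + j3.196 Ω = 180∠1.0° Ω.

Z = 179.9 + j3.196 Ω = 180∠1.0° Ω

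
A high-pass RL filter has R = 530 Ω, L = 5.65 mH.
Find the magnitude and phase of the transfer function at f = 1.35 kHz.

Step 1 — Angular frequency: ω = 2π·1350 = 8482 rad/s.
Step 2 — Transfer function: H(jω) = jωL/(R + jωL).
Step 3 — Numerator jωL = j·47.92; denominator R + jωL = 530 + j47.92.
Step 4 — H = 0.00811 + j0.08969.
Step 5 — Magnitude: |H| = 0.09006 (-20.9 dB); phase: φ = 84.8°.

|H| = 0.09006 (-20.9 dB), φ = 84.8°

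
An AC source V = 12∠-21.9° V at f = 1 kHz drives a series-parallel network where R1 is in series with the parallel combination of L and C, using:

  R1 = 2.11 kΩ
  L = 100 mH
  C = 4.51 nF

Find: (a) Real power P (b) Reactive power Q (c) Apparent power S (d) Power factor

Step 1 — Angular frequency: ω = 2π·f = 2π·1000 = 6283 rad/s.
Step 2 — Component impedances:
  R1: Z = R = 2110 Ω
  L: Z = jωL = j·6283·0.1 = 0 + j628.3 Ω
  C: Z = 1/(jωC) = -j/(ω·C) = 0 - j3.529e+04 Ω
Step 3 — Parallel branch: L || C = 1/(1/L + 1/C) = 0 + j639.7 Ω.
Step 4 — Series with R1: Z_total = R1 + (L || C) = 2110 + j639.7 Ω = 2205∠16.9° Ω.
Step 5 — Source phasor: V = 12∠-21.9° V = 11.13 - j4.476 V.
Step 6 — Current: I = V / Z = 0.004244 - j0.003408 A = 0.005443∠-38.8° A.
Step 7 — Complex power: S = V·I* = 0.0625 + j0.01895 VA.
Step 8 — Real power: P = Re(S) = 0.0625 W.
Step 9 — Reactive power: Q = Im(S) = 0.01895 VAR.
Step 10 — Apparent power: |S| = 0.06531 VA.
Step 11 — Power factor: PF = P/|S| = 0.957 (lagging).

(a) P = 0.0625 W  (b) Q = 0.01895 VAR  (c) S = 0.06531 VA  (d) PF = 0.957 (lagging)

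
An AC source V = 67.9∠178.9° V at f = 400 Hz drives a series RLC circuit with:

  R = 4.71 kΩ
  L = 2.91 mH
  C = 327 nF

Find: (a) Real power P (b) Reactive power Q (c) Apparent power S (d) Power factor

Step 1 — Angular frequency: ω = 2π·f = 2π·400 = 2513 rad/s.
Step 2 — Component impedances:
  R: Z = R = 4710 Ω
  L: Z = jωL = j·2513·0.00291 = 0 + j7.314 Ω
  C: Z = 1/(jωC) = -j/(ω·C) = 0 - j1217 Ω
Step 3 — Series combination: Z_total = R + L + C = 4710 - j1209 Ω = 4863∠-14.4° Ω.
Step 4 — Source phasor: V = 67.9∠178.9° V = -67.89 + j1.304 V.
Step 5 — Current: I = V / Z = -0.01359 - j0.003213 A = 0.01396∠-166.7° A.
Step 6 — Complex power: S = V·I* = 0.9183 - j0.2358 VA.
Step 7 — Real power: P = Re(S) = 0.9183 W.
Step 8 — Reactive power: Q = Im(S) = -0.2358 VAR.
Step 9 — Apparent power: |S| = 0.9481 VA.
Step 10 — Power factor: PF = P/|S| = 0.9686 (leading).

(a) P = 0.9183 W  (b) Q = -0.2358 VAR  (c) S = 0.9481 VA  (d) PF = 0.9686 (leading)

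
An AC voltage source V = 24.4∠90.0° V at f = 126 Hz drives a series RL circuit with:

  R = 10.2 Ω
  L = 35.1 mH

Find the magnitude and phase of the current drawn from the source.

Step 1 — Angular frequency: ω = 2π·f = 2π·126 = 791.7 rad/s.
Step 2 — Component impedances:
  R: Z = R = 10.2 Ω
  L: Z = jωL = j·791.7·0.0351 = 0 + j27.79 Ω
Step 3 — Series combination: Z_total = R + L = 10.2 + j27.79 Ω = 29.6∠69.8° Ω.
Step 4 — Source phasor: V = 24.4∠90.0° V = 0 + j24.4 V.
Step 5 — Ohm's law: I = V / Z_total = (0 + j24.4) / (10.2 + j27.79) = 0.7738 + j0.284 A.
Step 6 — Convert to polar: |I| = 0.8243 A, ∠I = 20.2°.

I = 0.8243∠20.2° A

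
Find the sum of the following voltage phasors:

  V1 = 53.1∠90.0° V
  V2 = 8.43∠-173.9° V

Step 1 — Convert each phasor to rectangular form:
  V1 = 53.1·(cos(90.0°) + j·sin(90.0°)) = 0 + j53.1 V
  V2 = 8.43·(cos(-173.9°) + j·sin(-173.9°)) = -8.382 - j0.8958 V
Step 2 — Sum components: V_total = -8.382 + j52.2 V.
Step 3 — Convert to polar: |V_total| = 52.87 V, ∠V_total = 99.1°.

V_total = 52.87∠99.1° V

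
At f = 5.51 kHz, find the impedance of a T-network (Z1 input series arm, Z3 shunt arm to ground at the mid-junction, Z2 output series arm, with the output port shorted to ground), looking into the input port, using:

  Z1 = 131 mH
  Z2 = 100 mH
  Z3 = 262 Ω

Step 1 — Angular frequency: ω = 2π·f = 2π·5510 = 3.462e+04 rad/s.
Step 2 — Component impedances:
  Z1: Z = jωL = j·3.462e+04·0.131 = 0 + j4535 Ω
  Z2: Z = jωL = j·3.462e+04·0.1 = 0 + j3462 Ω
  Z3: Z = R = 262 Ω
Step 3 — With the output port shorted to ground, the output series arm Z2 runs from the junction to ground; the shunt arm Z3 also runs from the junction to ground. They appear in parallel: Z3 || Z2 = 260.5 + j19.71 Ω.
Step 4 — Series with input arm Z1: Z_in = Z1 + (Z3 || Z2) = 260.5 + j4555 Ω = 4562∠86.7° Ω.

Z = 260.5 + j4555 Ω = 4562∠86.7° Ω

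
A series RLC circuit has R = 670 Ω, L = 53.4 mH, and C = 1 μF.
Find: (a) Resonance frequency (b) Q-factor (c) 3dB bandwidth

Step 1 — Resonance: ω₀ = 1/√(LC) = 1/√(0.0534·1e-06) = 4327 rad/s.
Step 2 — f₀ = ω₀/(2π) = 688.7 Hz.
Step 3 — Series Q: Q = ω₀L/R = 4327·0.0534/670 = 0.3449.
Step 4 — Bandwidth: Δω = ω₀/Q = 1.255e+04 rad/s; BW = Δω/(2π) = 1997 Hz.

(a) f₀ = 688.7 Hz  (b) Q = 0.3449  (c) BW = 1997 Hz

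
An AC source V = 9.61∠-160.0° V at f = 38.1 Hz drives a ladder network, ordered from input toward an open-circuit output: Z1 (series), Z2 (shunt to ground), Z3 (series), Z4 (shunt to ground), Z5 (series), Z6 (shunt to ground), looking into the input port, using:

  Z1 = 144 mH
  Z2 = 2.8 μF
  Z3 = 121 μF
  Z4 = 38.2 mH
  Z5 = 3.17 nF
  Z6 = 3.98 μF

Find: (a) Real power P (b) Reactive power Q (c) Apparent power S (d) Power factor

Step 1 — Angular frequency: ω = 2π·f = 2π·38.1 = 239.4 rad/s.
Step 2 — Component impedances:
  Z1: Z = jωL = j·239.4·0.144 = 0 + j34.47 Ω
  Z2: Z = 1/(jωC) = -j/(ω·C) = 0 - j1492 Ω
  Z3: Z = 1/(jωC) = -j/(ω·C) = 0 - j34.52 Ω
  Z4: Z = jωL = j·239.4·0.0382 = 0 + j9.145 Ω
  Z5: Z = 1/(jωC) = -j/(ω·C) = 0 - j1.318e+06 Ω
  Z6: Z = 1/(jωC) = -j/(ω·C) = 0 - j1050 Ω
Step 3 — Ladder network (open output): work backward from the far end, alternating series and parallel combinations. Z_in = 0 + j9.518 Ω = 9.518∠90.0° Ω.
Step 4 — Source phasor: V = 9.61∠-160.0° V = -9.03 - j3.287 V.
Step 5 — Current: I = V / Z = -0.3453 + j0.9488 A = 1.01∠110.0° A.
Step 6 — Complex power: S = V·I* = 0 + j9.703 VA.
Step 7 — Real power: P = Re(S) = 0 W.
Step 8 — Reactive power: Q = Im(S) = 9.703 VAR.
Step 9 — Apparent power: |S| = 9.703 VA.
Step 10 — Power factor: PF = P/|S| = 0 (lagging).

(a) P = 0 W  (b) Q = 9.703 VAR  (c) S = 9.703 VA  (d) PF = 0 (lagging)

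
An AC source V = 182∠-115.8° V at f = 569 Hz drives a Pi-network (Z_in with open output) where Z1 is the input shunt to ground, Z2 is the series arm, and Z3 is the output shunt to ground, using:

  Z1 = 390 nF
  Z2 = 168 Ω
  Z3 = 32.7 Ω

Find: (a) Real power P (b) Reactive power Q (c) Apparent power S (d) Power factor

Step 1 — Angular frequency: ω = 2π·f = 2π·569 = 3575 rad/s.
Step 2 — Component impedances:
  Z1: Z = 1/(jωC) = -j/(ω·C) = 0 - j717.2 Ω
  Z2: Z = R = 168 Ω
  Z3: Z = R = 32.7 Ω
Step 3 — With open output, the series arm Z2 and the output shunt Z3 appear in series to ground: Z2 + Z3 = 200.7 Ω.
Step 4 — Parallel with input shunt Z1: Z_in = Z1 || (Z2 + Z3) = 186.1 - j52.08 Ω = 193.3∠-15.6° Ω.
Step 5 — Source phasor: V = 182∠-115.8° V = -79.21 - j163.9 V.
Step 6 — Current: I = V / Z = -0.1662 - j0.9269 A = 0.9417∠-100.2° A.
Step 7 — Complex power: S = V·I* = 165 - j46.18 VA.
Step 8 — Real power: P = Re(S) = 165 W.
Step 9 — Reactive power: Q = Im(S) = -46.18 VAR.
Step 10 — Apparent power: |S| = 171.4 VA.
Step 11 — Power factor: PF = P/|S| = 0.963 (leading).

(a) P = 165 W  (b) Q = -46.18 VAR  (c) S = 171.4 VA  (d) PF = 0.963 (leading)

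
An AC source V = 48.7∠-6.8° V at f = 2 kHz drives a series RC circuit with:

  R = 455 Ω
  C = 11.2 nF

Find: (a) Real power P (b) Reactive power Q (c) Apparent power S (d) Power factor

Step 1 — Angular frequency: ω = 2π·f = 2π·2000 = 1.257e+04 rad/s.
Step 2 — Component impedances:
  R: Z = R = 455 Ω
  C: Z = 1/(jωC) = -j/(ω·C) = 0 - j7105 Ω
Step 3 — Series combination: Z_total = R + C = 455 - j7105 Ω = 7120∠-86.3° Ω.
Step 4 — Source phasor: V = 48.7∠-6.8° V = 48.36 - j5.766 V.
Step 5 — Current: I = V / Z = 0.001242 + j0.006726 A = 0.00684∠79.5° A.
Step 6 — Complex power: S = V·I* = 0.02129 - j0.3324 VA.
Step 7 — Real power: P = Re(S) = 0.02129 W.
Step 8 — Reactive power: Q = Im(S) = -0.3324 VAR.
Step 9 — Apparent power: |S| = 0.3331 VA.
Step 10 — Power factor: PF = P/|S| = 0.06391 (leading).

(a) P = 0.02129 W  (b) Q = -0.3324 VAR  (c) S = 0.3331 VA  (d) PF = 0.06391 (leading)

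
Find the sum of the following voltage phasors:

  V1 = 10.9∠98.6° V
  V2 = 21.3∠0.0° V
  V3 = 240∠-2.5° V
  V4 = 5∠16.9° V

Step 1 — Convert each phasor to rectangular form:
  V1 = 10.9·(cos(98.6°) + j·sin(98.6°)) = -1.63 + j10.78 V
  V2 = 21.3·(cos(0.0°) + j·sin(0.0°)) = 21.3 V
  V3 = 240·(cos(-2.5°) + j·sin(-2.5°)) = 239.8 - j10.47 V
  V4 = 5·(cos(16.9°) + j·sin(16.9°)) = 4.784 + j1.454 V
Step 2 — Sum components: V_total = 264.2 + j1.762 V.
Step 3 — Convert to polar: |V_total| = 264.2 V, ∠V_total = 0.4°.

V_total = 264.2∠0.4° V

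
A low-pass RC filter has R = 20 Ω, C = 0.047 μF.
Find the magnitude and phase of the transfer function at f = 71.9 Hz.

Step 1 — Angular frequency: ω = 2π·71.9 = 451.8 rad/s.
Step 2 — Transfer function: H(jω) = 1/(1 + jωRC).
Step 3 — Denominator: 1 + jωRC = 1 + j·451.8·20·4.7e-08 = 1 + j0.0004247.
Step 4 — H = 1 - j0.0004247.
Step 5 — Magnitude: |H| = 1 (-0.0 dB); phase: φ = -0.0°.

|H| = 1 (-0.0 dB), φ = -0.0°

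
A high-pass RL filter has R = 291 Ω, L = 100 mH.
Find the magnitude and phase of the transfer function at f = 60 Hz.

Step 1 — Angular frequency: ω = 2π·60 = 377 rad/s.
Step 2 — Transfer function: H(jω) = jωL/(R + jωL).
Step 3 — Numerator jωL = j·37.7; denominator R + jωL = 291 + j37.7.
Step 4 — H = 0.01651 + j0.1274.
Step 5 — Magnitude: |H| = 0.1285 (-17.8 dB); phase: φ = 82.6°.

|H| = 0.1285 (-17.8 dB), φ = 82.6°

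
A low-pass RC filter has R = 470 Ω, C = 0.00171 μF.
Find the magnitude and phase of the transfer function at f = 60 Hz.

Step 1 — Angular frequency: ω = 2π·60 = 377 rad/s.
Step 2 — Transfer function: H(jω) = 1/(1 + jωRC).
Step 3 — Denominator: 1 + jωRC = 1 + j·377·470·1.71e-09 = 1 + j0.000303.
Step 4 — H = 1 - j0.000303.
Step 5 — Magnitude: |H| = 1 (-0.0 dB); phase: φ = -0.0°.

|H| = 1 (-0.0 dB), φ = -0.0°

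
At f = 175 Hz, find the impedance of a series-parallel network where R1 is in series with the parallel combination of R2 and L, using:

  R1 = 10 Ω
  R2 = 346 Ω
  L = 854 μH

Step 1 — Angular frequency: ω = 2π·f = 2π·175 = 1100 rad/s.
Step 2 — Component impedances:
  R1: Z = R = 10 Ω
  R2: Z = R = 346 Ω
  L: Z = jωL = j·1100·0.000854 = 0 + j0.939 Ω
Step 3 — Parallel branch: R2 || L = 1/(1/R2 + 1/L) = 0.002548 + j0.939 Ω.
Step 4 — Series with R1: Z_total = R1 + (R2 || L) = 10 + j0.939 Ω = 10.05∠5.4° Ω.

Z = 10 + j0.939 Ω = 10.05∠5.4° Ω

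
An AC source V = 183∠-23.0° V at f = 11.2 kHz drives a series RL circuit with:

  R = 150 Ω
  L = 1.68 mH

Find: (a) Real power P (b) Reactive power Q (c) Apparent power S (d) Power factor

Step 1 — Angular frequency: ω = 2π·f = 2π·1.12e+04 = 7.037e+04 rad/s.
Step 2 — Component impedances:
  R: Z = R = 150 Ω
  L: Z = jωL = j·7.037e+04·0.00168 = 0 + j118.2 Ω
Step 3 — Series combination: Z_total = R + L = 150 + j118.2 Ω = 191∠38.2° Ω.
Step 4 — Source phasor: V = 183∠-23.0° V = 168.5 - j71.5 V.
Step 5 — Current: I = V / Z = 0.461 - j0.84 A = 0.9582∠-61.2° A.
Step 6 — Complex power: S = V·I* = 137.7 + j108.5 VA.
Step 7 — Real power: P = Re(S) = 137.7 W.
Step 8 — Reactive power: Q = Im(S) = 108.5 VAR.
Step 9 — Apparent power: |S| = 175.3 VA.
Step 10 — Power factor: PF = P/|S| = 0.7854 (lagging).

(a) P = 137.7 W  (b) Q = 108.5 VAR  (c) S = 175.3 VA  (d) PF = 0.7854 (lagging)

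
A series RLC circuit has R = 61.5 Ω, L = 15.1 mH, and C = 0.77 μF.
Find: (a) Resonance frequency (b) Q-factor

Step 1 — Resonance condition Im(Z)=0 gives ω₀ = 1/√(LC).
Step 2 — ω₀ = 1/√(0.0151·7.7e-07) = 9274 rad/s.
Step 3 — f₀ = ω₀/(2π) = 1476 Hz.
Step 4 — Series Q: Q = ω₀L/R = 9274·0.0151/61.5 = 2.277.

(a) f₀ = 1476 Hz  (b) Q = 2.277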